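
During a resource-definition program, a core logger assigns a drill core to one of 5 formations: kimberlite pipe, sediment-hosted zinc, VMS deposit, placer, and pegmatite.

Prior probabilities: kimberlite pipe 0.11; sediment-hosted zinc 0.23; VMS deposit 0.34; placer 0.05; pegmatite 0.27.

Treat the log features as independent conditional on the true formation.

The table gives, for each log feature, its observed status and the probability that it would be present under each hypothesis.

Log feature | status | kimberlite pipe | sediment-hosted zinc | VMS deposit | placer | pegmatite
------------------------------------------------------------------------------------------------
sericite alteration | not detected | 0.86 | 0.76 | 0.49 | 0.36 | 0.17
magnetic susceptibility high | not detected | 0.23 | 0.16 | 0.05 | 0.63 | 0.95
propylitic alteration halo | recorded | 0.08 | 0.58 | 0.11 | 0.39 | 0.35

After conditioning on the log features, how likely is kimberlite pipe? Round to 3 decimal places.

0.017

Multiply each prior by the joint likelihood of the log feature pattern (using 1 − P(present | H) for each absent log feature):
  kimberlite pipe: 0.11 × (1 − 0.86) × (1 − 0.23) × 0.08 = 0.00094864
  sediment-hosted zinc: 0.23 × (1 − 0.76) × (1 − 0.16) × 0.58 = 0.026893
  VMS deposit: 0.34 × (1 − 0.49) × (1 − 0.05) × 0.11 = 0.01812
  placer: 0.05 × (1 − 0.36) × (1 − 0.63) × 0.39 = 0.0046176
  pegmatite: 0.27 × (1 − 0.17) × (1 − 0.95) × 0.35 = 0.0039218
Normalizing constant Z = 0.00094864 + 0.026893 + 0.01812 + 0.0046176 + 0.0039218 = 0.054502.
P(kimberlite pipe | evidence) = 0.00094864 / 0.054502 ≈ 0.017.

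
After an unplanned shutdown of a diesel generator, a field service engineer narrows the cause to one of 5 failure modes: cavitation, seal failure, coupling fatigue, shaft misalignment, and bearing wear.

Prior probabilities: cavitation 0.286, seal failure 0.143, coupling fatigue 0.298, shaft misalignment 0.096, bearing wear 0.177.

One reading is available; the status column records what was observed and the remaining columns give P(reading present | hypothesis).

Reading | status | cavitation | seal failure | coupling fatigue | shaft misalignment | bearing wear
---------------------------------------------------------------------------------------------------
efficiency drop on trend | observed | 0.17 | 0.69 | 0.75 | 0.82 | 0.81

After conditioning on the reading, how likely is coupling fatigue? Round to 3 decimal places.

Multiply each prior by the likelihood of the reading:
  cavitation: 0.286 × 0.17 = 0.04862
  seal failure: 0.143 × 0.69 = 0.09867
  coupling fatigue: 0.298 × 0.75 = 0.2235
  shaft misalignment: 0.096 × 0.82 = 0.07872
  bearing wear: 0.177 × 0.81 = 0.14337
Marginal likelihood of the evidence = 0.59288.
P(coupling fatigue | evidence) = 0.2235 / 0.59288 ≈ 0.377.

0.377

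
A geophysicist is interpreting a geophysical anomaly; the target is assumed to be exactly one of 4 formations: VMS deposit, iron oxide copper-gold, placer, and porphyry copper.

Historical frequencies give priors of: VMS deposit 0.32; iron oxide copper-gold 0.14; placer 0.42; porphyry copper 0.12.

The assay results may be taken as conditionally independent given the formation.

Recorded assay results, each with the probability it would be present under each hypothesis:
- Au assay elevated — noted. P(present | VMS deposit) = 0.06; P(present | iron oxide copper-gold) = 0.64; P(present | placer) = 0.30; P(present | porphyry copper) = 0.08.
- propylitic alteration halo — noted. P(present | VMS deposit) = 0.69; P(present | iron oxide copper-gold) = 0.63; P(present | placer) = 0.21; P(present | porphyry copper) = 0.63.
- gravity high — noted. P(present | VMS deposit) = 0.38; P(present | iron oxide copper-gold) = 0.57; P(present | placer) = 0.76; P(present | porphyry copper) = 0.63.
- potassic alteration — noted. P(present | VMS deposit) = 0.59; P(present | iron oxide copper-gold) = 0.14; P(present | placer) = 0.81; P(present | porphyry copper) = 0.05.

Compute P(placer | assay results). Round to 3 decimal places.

Multiply each prior by the joint likelihood of the assay result pattern:
  VMS deposit: 0.32 × 0.06 × 0.69 × 0.38 × 0.59 = 0.0029702
  iron oxide copper-gold: 0.14 × 0.64 × 0.63 × 0.57 × 0.14 = 0.0045046
  placer: 0.42 × 0.30 × 0.21 × 0.76 × 0.81 = 0.016289
  porphyry copper: 0.12 × 0.08 × 0.63 × 0.63 × 0.05 = 0.00019051
Marginal likelihood of the evidence = 0.023954.
P(placer | evidence) = 0.016289 / 0.023954 ≈ 0.680.

0.680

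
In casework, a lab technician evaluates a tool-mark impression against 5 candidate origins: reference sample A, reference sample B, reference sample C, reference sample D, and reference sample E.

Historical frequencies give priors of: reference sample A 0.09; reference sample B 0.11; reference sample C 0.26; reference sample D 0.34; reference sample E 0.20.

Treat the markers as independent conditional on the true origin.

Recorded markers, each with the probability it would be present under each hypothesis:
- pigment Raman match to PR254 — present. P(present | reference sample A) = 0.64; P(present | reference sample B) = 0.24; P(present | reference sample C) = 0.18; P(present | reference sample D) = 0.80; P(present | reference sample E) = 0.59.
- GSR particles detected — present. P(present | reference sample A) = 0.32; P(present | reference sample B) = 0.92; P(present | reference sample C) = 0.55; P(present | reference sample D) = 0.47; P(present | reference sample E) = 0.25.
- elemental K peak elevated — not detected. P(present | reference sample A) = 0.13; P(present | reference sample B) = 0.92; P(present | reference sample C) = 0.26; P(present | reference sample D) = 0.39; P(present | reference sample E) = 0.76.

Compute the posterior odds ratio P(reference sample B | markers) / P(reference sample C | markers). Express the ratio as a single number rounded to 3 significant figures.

0.102

Unnormalized posterior weight (prior times the marker likelihoods) for each of the two hypotheses (using 1 − P(present | H) for each absent marker):
  reference sample B: 0.11 × 0.24 × 0.92 × (1 − 0.92) = 0.001943
  reference sample C: 0.26 × 0.18 × 0.55 × (1 − 0.26) = 0.019048
Odds(reference sample B : reference sample C) = 0.001943 / 0.019048 ≈ 0.102.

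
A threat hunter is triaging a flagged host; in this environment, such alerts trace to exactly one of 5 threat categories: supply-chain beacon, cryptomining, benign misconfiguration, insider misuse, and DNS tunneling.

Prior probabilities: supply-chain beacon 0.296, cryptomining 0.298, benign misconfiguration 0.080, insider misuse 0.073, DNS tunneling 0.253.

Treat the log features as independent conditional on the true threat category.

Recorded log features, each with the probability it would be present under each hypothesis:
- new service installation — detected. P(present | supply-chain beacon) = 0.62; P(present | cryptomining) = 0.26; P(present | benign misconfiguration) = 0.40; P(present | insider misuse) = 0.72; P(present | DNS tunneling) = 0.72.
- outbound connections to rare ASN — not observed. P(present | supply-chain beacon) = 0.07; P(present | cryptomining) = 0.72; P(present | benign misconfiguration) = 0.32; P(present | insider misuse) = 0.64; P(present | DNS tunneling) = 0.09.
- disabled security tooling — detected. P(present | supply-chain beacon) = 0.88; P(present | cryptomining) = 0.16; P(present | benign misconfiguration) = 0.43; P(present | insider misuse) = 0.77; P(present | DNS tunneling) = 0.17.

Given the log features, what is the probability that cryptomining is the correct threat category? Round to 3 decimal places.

0.017

Multiply each prior by the joint likelihood of the log feature pattern (using 1 − P(present | H) for each absent log feature):
  supply-chain beacon: 0.296 × 0.62 × (1 − 0.07) × 0.88 = 0.15019
  cryptomining: 0.298 × 0.26 × (1 − 0.72) × 0.16 = 0.0034711
  benign misconfiguration: 0.080 × 0.40 × (1 − 0.32) × 0.43 = 0.0093568
  insider misuse: 0.073 × 0.72 × (1 − 0.64) × 0.77 = 0.01457
  DNS tunneling: 0.253 × 0.72 × (1 − 0.09) × 0.17 = 0.02818
The unnormalized weights sum to 0.20577.
P(cryptomining | evidence) = 0.0034711 / 0.20577 ≈ 0.017.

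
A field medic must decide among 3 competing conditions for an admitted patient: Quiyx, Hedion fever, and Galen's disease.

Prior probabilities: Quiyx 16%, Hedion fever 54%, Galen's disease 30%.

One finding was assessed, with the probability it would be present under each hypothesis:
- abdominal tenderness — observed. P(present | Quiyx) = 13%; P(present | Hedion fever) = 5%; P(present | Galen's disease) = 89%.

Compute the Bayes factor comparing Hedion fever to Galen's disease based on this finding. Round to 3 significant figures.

0.0562

Likelihood of this finding under each hypothesis:
  Hedion fever: 0.05
  Galen's disease: 0.89
Bayes factor = 0.05 / 0.89 ≈ 0.0562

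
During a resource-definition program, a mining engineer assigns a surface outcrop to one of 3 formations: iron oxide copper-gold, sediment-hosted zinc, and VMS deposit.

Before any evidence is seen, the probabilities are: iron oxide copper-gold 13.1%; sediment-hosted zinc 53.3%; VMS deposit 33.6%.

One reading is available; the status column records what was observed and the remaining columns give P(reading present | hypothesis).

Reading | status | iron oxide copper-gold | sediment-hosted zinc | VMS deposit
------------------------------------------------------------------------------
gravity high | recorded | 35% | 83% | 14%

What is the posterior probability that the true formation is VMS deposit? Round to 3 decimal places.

0.088

For each hypothesis, the unnormalized posterior weight is prior × likelihood:
  iron oxide copper-gold: 0.131 × 0.35 = 0.04585
  sediment-hosted zinc: 0.533 × 0.83 = 0.44239
  VMS deposit: 0.336 × 0.14 = 0.04704
The unnormalized weights sum to 0.53528.
P(VMS deposit | evidence) = 0.04704 / 0.53528 ≈ 0.088.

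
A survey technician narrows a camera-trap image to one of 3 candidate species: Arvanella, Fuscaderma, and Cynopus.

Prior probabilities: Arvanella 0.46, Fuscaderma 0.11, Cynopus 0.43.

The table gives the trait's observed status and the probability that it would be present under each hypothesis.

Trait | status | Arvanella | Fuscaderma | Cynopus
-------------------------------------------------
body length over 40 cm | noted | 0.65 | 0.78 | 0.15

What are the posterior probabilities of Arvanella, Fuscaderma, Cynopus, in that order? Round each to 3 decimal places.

0.665, 0.191, 0.144

By Bayes' rule, the unnormalized weight for each hypothesis is prior × likelihood:
  Arvanella: 0.46 × 0.65 = 0.299
  Fuscaderma: 0.11 × 0.78 = 0.0858
  Cynopus: 0.43 × 0.15 = 0.0645
Normalizing constant Z = 0.299 + 0.0858 + 0.0645 = 0.4493.
P(Arvanella | evidence) = 0.299 / 0.4493 ≈ 0.665
P(Fuscaderma | evidence) = 0.0858 / 0.4493 ≈ 0.191
P(Cynopus | evidence) = 0.0645 / 0.4493 ≈ 0.144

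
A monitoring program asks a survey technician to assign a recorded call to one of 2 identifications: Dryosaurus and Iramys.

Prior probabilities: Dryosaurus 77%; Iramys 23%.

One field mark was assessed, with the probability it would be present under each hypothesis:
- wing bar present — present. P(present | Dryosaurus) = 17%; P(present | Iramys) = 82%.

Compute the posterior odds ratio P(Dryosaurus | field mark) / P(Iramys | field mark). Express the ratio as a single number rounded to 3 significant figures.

0.694

Posterior odds equal prior odds times the likelihood ratio; only the two competing hypotheses matter.
  Dryosaurus: 0.770 × 0.17 = 0.1309
  Iramys: 0.230 × 0.82 = 0.1886
Posterior odds = 0.1309 / 0.1886 ≈ 0.694.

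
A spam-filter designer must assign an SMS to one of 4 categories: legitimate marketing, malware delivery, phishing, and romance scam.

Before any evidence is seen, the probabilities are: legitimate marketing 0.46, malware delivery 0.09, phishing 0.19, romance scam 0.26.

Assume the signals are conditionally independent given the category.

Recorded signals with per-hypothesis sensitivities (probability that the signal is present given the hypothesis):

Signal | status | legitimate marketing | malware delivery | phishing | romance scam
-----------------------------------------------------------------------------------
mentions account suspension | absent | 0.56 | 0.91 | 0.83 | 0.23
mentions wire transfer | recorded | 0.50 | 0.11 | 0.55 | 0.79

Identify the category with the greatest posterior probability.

romance scam

Multiply each prior by the joint likelihood of the signal pattern (using 1 − P(present | H) for each absent signal):
  legitimate marketing: 0.46 × (1 − 0.56) × 0.50 = 0.1012
  malware delivery: 0.09 × (1 − 0.91) × 0.11 = 0.000891
  phishing: 0.19 × (1 − 0.83) × 0.55 = 0.017765
  romance scam: 0.26 × (1 − 0.23) × 0.79 = 0.15816
Normalizing constant Z = 0.1012 + 0.000891 + 0.017765 + 0.15816 = 0.27801.
P(legitimate marketing | evidence) ≈ 0.1012 / 0.27801 ≈ 0.364
P(malware delivery | evidence) ≈ 0.000891 / 0.27801 ≈ 0.003
P(phishing | evidence) ≈ 0.017765 / 0.27801 ≈ 0.064
P(romance scam | evidence) ≈ 0.15816 / 0.27801 ≈ 0.569
The largest is 0.569, so romance scam is most probable.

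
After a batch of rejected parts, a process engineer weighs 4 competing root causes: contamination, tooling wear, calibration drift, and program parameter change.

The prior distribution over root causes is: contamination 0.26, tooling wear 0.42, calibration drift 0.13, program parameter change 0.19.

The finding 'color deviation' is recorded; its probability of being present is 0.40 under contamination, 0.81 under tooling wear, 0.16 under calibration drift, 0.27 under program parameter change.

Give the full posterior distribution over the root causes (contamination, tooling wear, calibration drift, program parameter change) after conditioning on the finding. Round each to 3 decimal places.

For each hypothesis, the unnormalized posterior weight is prior × likelihood:
  contamination: 0.26 × 0.40 = 0.104
  tooling wear: 0.42 × 0.81 = 0.3402
  calibration drift: 0.13 × 0.16 = 0.0208
  program parameter change: 0.19 × 0.27 = 0.0513
The unnormalized weights sum to 0.5163.
P(contamination | evidence) = 0.104 / 0.5163 ≈ 0.201
P(tooling wear | evidence) = 0.3402 / 0.5163 ≈ 0.659
P(calibration drift | evidence) = 0.0208 / 0.5163 ≈ 0.040
P(program parameter change | evidence) = 0.0513 / 0.5163 ≈ 0.099

0.201, 0.659, 0.040, 0.099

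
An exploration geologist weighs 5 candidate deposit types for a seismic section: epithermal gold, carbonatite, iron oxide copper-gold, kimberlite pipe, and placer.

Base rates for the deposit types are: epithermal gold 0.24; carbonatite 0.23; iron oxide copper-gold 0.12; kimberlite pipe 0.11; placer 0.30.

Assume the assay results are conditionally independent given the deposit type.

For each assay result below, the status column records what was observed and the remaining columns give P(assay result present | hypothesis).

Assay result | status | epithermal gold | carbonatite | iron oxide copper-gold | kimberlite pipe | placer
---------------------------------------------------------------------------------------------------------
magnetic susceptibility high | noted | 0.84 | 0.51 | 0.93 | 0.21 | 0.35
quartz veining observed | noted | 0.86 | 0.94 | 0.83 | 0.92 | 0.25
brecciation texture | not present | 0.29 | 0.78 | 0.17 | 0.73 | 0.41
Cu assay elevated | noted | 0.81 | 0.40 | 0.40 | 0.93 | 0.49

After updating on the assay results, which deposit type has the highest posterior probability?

epithermal gold

By Bayes' rule with conditional independence, the unnormalized weight for each hypothesis is prior × ∏ likelihoods (using 1 − P(present | H) for each absent assay result):
  epithermal gold: 0.24 × 0.84 × 0.86 × (1 − 0.29) × 0.81 = 0.099709
  carbonatite: 0.23 × 0.51 × 0.94 × (1 − 0.78) × 0.40 = 0.0097031
  iron oxide copper-gold: 0.12 × 0.93 × 0.83 × (1 − 0.17) × 0.40 = 0.030752
  kimberlite pipe: 0.11 × 0.21 × 0.92 × (1 − 0.73) × 0.93 = 0.0053364
  placer: 0.30 × 0.35 × 0.25 × (1 − 0.41) × 0.49 = 0.0075889
The unnormalized weights sum to 0.15309.
P(epithermal gold | evidence) ≈ 0.099709 / 0.15309 ≈ 0.651
P(carbonatite | evidence) ≈ 0.0097031 / 0.15309 ≈ 0.063
P(iron oxide copper-gold | evidence) ≈ 0.030752 / 0.15309 ≈ 0.201
P(kimberlite pipe | evidence) ≈ 0.0053364 / 0.15309 ≈ 0.035
P(placer | evidence) ≈ 0.0075889 / 0.15309 ≈ 0.050
The largest is 0.651, so epithermal gold is most probable.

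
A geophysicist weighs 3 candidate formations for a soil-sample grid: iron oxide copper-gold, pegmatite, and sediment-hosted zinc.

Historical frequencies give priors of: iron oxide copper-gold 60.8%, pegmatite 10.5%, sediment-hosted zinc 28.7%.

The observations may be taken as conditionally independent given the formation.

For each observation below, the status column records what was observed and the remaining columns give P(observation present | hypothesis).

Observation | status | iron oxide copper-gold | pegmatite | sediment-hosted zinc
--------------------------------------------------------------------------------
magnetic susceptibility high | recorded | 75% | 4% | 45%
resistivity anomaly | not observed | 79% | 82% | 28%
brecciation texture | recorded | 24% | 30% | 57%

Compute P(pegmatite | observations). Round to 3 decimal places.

0.003

By Bayes' rule with conditional independence, the unnormalized weight for each hypothesis is prior × ∏ likelihoods (using 1 − P(present | H) for each absent observation):
  iron oxide copper-gold: 0.608 × 0.75 × (1 − 0.79) × 0.24 = 0.022982
  pegmatite: 0.105 × 0.04 × (1 − 0.82) × 0.30 = 0.0002268
  sediment-hosted zinc: 0.287 × 0.45 × (1 − 0.28) × 0.57 = 0.053003
Marginal likelihood of the evidence = 0.076212.
P(pegmatite | evidence) = 0.0002268 / 0.076212 ≈ 0.003.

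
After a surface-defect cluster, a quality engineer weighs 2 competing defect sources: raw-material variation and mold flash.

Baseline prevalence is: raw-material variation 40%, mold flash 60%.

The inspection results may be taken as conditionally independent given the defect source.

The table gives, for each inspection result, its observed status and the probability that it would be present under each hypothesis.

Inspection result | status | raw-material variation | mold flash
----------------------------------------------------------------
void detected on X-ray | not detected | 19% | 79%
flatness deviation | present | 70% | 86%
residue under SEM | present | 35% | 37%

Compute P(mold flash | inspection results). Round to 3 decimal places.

By Bayes' rule with conditional independence, the unnormalized weight for each hypothesis is prior × ∏ likelihoods (using 1 − P(present | H) for each absent inspection result):
  raw-material variation: 0.40 × (1 − 0.19) × 0.70 × 0.35 = 0.07938
  mold flash: 0.60 × (1 − 0.79) × 0.86 × 0.37 = 0.040093
Normalizing constant Z = 0.07938 + 0.040093 = 0.11947.
P(mold flash | evidence) = 0.040093 / 0.11947 ≈ 0.336.

0.336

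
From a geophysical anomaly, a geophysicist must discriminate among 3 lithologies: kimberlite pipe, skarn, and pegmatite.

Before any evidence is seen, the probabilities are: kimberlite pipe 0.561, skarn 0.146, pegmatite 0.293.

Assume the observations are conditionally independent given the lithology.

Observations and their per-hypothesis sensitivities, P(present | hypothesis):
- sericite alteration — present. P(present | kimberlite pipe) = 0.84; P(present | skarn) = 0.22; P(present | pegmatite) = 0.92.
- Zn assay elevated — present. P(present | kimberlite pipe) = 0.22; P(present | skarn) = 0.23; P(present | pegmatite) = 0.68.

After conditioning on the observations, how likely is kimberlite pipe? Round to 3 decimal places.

Multiply each prior by the joint likelihood of the evidence pattern:
  kimberlite pipe: 0.561 × 0.84 × 0.22 = 0.10367
  skarn: 0.146 × 0.22 × 0.23 = 0.0073876
  pegmatite: 0.293 × 0.92 × 0.68 = 0.1833
Normalizing constant Z = 0.10367 + 0.0073876 + 0.1833 = 0.29436.
P(kimberlite pipe | evidence) = 0.10367 / 0.29436 ≈ 0.352.

0.352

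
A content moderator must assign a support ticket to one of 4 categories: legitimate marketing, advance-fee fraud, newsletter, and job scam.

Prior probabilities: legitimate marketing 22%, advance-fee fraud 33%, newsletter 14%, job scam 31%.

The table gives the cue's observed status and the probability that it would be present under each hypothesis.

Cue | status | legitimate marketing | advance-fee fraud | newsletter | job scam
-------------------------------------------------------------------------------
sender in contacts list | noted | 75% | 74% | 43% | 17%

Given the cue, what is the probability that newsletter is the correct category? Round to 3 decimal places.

For each hypothesis, the unnormalized posterior weight is prior × likelihood:
  legitimate marketing: 0.22 × 0.75 = 0.165
  advance-fee fraud: 0.33 × 0.74 = 0.2442
  newsletter: 0.14 × 0.43 = 0.0602
  job scam: 0.31 × 0.17 = 0.0527
Normalizing constant Z = 0.165 + 0.2442 + 0.0602 + 0.0527 = 0.5221.
P(newsletter | evidence) = 0.0602 / 0.5221 ≈ 0.115.

0.115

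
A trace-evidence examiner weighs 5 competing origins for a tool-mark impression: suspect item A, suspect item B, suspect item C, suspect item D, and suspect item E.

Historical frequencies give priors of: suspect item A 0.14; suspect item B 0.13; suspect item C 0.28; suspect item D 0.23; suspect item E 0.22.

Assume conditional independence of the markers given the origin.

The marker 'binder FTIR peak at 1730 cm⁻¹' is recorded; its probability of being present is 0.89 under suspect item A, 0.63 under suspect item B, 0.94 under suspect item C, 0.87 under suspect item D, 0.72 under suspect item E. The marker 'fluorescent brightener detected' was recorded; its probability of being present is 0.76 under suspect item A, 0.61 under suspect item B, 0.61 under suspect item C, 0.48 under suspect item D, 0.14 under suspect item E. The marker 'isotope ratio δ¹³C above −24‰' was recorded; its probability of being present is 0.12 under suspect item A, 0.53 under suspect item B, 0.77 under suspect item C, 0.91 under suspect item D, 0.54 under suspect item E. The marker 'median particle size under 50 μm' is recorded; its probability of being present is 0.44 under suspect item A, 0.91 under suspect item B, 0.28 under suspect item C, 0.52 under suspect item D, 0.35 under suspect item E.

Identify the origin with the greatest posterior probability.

Multiply each prior by the joint likelihood of the marker pattern:
  suspect item A: 0.14 × 0.89 × 0.76 × 0.12 × 0.44 = 0.0049999
  suspect item B: 0.13 × 0.63 × 0.61 × 0.53 × 0.91 = 0.024095
  suspect item C: 0.28 × 0.94 × 0.61 × 0.77 × 0.28 = 0.034615
  suspect item D: 0.23 × 0.87 × 0.48 × 0.91 × 0.52 = 0.04545
  suspect item E: 0.22 × 0.72 × 0.14 × 0.54 × 0.35 = 0.0041913
Normalizing constant Z = 0.0049999 + 0.024095 + 0.034615 + 0.04545 + 0.0041913 = 0.11335.
P(suspect item A | evidence) ≈ 0.0049999 / 0.11335 ≈ 0.044
P(suspect item B | evidence) ≈ 0.024095 / 0.11335 ≈ 0.213
P(suspect item C | evidence) ≈ 0.034615 / 0.11335 ≈ 0.305
P(suspect item D | evidence) ≈ 0.04545 / 0.11335 ≈ 0.401
P(suspect item E | evidence) ≈ 0.0041913 / 0.11335 ≈ 0.037
The largest is 0.401, so suspect item D is most probable.

suspect item D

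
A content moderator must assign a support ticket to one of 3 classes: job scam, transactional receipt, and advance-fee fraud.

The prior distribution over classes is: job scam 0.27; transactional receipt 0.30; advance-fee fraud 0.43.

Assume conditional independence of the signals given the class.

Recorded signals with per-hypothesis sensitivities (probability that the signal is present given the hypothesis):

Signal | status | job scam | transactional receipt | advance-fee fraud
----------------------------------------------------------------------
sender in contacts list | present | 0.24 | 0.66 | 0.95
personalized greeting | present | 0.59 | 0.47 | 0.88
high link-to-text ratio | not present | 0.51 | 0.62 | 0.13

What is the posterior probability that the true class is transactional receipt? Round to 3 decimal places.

0.096

Multiply each prior by the joint likelihood of the signal pattern (using 1 − P(present | H) for each absent signal):
  job scam: 0.27 × 0.24 × 0.59 × (1 − 0.51) = 0.018734
  transactional receipt: 0.30 × 0.66 × 0.47 × (1 − 0.62) = 0.035363
  advance-fee fraud: 0.43 × 0.95 × 0.88 × (1 − 0.13) = 0.31275
The unnormalized weights sum to 0.36684.
P(transactional receipt | evidence) = 0.035363 / 0.36684 ≈ 0.096.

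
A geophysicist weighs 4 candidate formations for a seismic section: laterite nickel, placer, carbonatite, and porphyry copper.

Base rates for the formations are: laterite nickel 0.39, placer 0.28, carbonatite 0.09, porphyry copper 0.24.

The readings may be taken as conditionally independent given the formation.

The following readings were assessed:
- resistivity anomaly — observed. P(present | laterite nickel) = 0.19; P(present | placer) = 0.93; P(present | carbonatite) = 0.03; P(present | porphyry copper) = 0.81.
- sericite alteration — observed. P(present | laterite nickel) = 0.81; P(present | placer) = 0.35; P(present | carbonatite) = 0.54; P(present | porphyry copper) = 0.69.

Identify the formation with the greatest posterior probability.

For each hypothesis, the unnormalized posterior weight is prior × product of the reading likelihoods:
  laterite nickel: 0.39 × 0.19 × 0.81 = 0.060021
  placer: 0.28 × 0.93 × 0.35 = 0.09114
  carbonatite: 0.09 × 0.03 × 0.54 = 0.001458
  porphyry copper: 0.24 × 0.81 × 0.69 = 0.13414
Normalizing constant Z = 0.060021 + 0.09114 + 0.001458 + 0.13414 = 0.28675.
P(laterite nickel | evidence) ≈ 0.060021 / 0.28675 ≈ 0.209
P(placer | evidence) ≈ 0.09114 / 0.28675 ≈ 0.318
P(carbonatite | evidence) ≈ 0.001458 / 0.28675 ≈ 0.005
P(porphyry copper | evidence) ≈ 0.13414 / 0.28675 ≈ 0.468
The largest is 0.468, so porphyry copper is most probable.

porphyry copper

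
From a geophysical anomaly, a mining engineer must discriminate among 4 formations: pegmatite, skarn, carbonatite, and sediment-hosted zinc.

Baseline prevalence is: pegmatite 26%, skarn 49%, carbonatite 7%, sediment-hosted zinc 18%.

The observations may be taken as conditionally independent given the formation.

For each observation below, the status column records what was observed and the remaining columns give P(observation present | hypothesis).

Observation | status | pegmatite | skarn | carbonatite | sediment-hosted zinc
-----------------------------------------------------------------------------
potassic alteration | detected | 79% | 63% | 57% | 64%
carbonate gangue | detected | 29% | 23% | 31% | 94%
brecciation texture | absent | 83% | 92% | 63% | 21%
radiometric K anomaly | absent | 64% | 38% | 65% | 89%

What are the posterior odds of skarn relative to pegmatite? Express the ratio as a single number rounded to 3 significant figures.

0.966

The normalizing constant cancels in an odds ratio, so compute prior × likelihood for the two hypotheses only (using 1 − P(present | H) for each absent observation):
  skarn: 0.49 × 0.63 × 0.23 × (1 − 0.92) × (1 − 0.38) = 0.0035216
  pegmatite: 0.26 × 0.79 × 0.29 × (1 − 0.83) × (1 − 0.64) = 0.0036454
Posterior odds = 0.0035216 / 0.0036454 ≈ 0.966.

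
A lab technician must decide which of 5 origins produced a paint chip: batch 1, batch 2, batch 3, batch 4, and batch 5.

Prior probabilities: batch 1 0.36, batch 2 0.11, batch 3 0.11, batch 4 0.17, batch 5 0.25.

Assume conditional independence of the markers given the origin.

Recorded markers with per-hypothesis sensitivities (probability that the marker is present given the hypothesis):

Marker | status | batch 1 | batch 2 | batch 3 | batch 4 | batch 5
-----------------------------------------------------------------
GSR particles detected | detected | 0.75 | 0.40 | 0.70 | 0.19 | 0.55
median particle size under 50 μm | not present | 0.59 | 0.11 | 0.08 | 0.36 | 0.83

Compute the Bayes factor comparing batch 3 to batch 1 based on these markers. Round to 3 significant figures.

The Bayes factor is the ratio of the joint likelihoods of the marker pattern under the two hypotheses (using 1 − P(present | H) for each absent marker).
  batch 3: 0.70 × (1 − 0.08) = 0.644
  batch 1: 0.75 × (1 − 0.59) = 0.3075
Bayes factor = 0.644 / 0.3075 ≈ 2.09

2.09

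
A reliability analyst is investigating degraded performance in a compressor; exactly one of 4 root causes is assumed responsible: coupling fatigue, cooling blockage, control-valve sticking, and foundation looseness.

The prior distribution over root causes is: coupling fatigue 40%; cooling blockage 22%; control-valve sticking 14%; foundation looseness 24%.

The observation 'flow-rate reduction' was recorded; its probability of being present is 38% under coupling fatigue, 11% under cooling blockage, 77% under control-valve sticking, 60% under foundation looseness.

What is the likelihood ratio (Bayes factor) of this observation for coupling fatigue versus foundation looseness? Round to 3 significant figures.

Likelihood of this observation under each hypothesis:
  coupling fatigue: 0.38
  foundation looseness: 0.6
Bayes factor = 0.38 / 0.6 ≈ 0.633

0.633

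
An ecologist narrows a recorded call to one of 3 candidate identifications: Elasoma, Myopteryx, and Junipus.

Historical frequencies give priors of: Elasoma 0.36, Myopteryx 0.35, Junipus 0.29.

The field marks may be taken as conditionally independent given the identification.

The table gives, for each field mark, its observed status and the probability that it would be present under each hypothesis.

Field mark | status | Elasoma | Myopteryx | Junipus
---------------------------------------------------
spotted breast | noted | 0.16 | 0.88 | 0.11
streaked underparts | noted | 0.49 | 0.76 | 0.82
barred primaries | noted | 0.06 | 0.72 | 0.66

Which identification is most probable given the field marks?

Myopteryx

For each hypothesis, the unnormalized posterior weight is prior × product of the field mark likelihoods:
  Elasoma: 0.36 × 0.16 × 0.49 × 0.06 = 0.0016934
  Myopteryx: 0.35 × 0.88 × 0.76 × 0.72 = 0.16854
  Junipus: 0.29 × 0.11 × 0.82 × 0.66 = 0.017264
The unnormalized weights sum to 0.1875.
P(Elasoma | evidence) ≈ 0.0016934 / 0.1875 ≈ 0.009
P(Myopteryx | evidence) ≈ 0.16854 / 0.1875 ≈ 0.899
P(Junipus | evidence) ≈ 0.017264 / 0.1875 ≈ 0.092
The largest is 0.899, so Myopteryx is most probable.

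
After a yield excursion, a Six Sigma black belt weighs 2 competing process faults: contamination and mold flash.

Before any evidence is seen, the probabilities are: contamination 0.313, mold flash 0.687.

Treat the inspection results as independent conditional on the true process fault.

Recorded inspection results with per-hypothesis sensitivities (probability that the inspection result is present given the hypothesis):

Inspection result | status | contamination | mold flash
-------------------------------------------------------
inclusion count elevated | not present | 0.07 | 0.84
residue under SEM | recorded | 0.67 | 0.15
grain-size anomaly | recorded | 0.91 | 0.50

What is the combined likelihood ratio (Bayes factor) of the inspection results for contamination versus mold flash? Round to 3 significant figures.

Joint likelihood of the inspection result pattern under each hypothesis (using 1 − P(present | H) for each absent inspection result):
  contamination: (1 − 0.07) × 0.67 × 0.91 = 0.56702
  mold flash: (1 − 0.84) × 0.15 × 0.50 = 0.012
Bayes factor = 0.56702 / 0.012 ≈ 47.3

47.3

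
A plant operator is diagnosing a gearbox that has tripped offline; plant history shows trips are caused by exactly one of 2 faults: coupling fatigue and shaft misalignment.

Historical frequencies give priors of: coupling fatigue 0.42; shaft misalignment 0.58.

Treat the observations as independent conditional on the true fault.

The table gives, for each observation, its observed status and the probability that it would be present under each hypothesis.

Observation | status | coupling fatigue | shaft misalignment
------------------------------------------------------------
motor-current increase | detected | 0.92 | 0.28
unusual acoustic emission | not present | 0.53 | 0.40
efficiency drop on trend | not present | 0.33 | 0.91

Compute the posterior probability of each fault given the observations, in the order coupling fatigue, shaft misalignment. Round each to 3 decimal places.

For each hypothesis, the unnormalized posterior weight is prior × product of the observation likelihoods (using 1 − P(present | H) for each absent observation):
  coupling fatigue: 0.42 × 0.92 × (1 − 0.53) × (1 − 0.33) = 0.12168
  shaft misalignment: 0.58 × 0.28 × (1 − 0.40) × (1 − 0.91) = 0.0087696
Normalizing constant Z = 0.12168 + 0.0087696 = 0.13045.
P(coupling fatigue | evidence) = 0.12168 / 0.13045 ≈ 0.933
P(shaft misalignment | evidence) = 0.0087696 / 0.13045 ≈ 0.067

0.933, 0.067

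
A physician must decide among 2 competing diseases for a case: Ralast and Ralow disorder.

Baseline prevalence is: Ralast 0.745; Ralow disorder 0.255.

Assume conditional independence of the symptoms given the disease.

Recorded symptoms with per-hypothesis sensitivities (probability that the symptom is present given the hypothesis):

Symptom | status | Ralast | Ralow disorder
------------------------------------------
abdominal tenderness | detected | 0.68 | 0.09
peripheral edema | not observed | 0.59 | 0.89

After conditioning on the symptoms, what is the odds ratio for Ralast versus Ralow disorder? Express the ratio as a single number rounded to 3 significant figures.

Posterior odds equal prior odds times the likelihood ratio; only the two competing hypotheses matter (using 1 − P(present | H) for each absent symptom).
  Ralast: 0.745 × 0.68 × (1 − 0.59) = 0.20771
  Ralow disorder: 0.255 × 0.09 × (1 − 0.89) = 0.0025245
Odds(Ralast : Ralow disorder) = 0.20771 / 0.0025245 ≈ 82.3.

82.3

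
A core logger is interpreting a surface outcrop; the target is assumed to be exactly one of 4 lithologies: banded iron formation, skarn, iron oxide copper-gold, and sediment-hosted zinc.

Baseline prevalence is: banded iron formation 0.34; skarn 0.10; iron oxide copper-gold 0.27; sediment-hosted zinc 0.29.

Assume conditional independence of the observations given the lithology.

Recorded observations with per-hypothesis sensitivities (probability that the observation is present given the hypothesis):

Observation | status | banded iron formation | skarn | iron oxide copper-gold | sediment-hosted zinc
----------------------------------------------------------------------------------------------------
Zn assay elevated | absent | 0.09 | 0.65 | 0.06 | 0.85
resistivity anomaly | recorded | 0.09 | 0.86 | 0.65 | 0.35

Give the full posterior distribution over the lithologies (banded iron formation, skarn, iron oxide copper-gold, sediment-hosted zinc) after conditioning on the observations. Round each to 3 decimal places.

By Bayes' rule with conditional independence, the unnormalized weight for each hypothesis is prior × ∏ likelihoods (using 1 − P(present | H) for each absent observation):
  banded iron formation: 0.34 × (1 − 0.09) × 0.09 = 0.027846
  skarn: 0.10 × (1 − 0.65) × 0.86 = 0.0301
  iron oxide copper-gold: 0.27 × (1 − 0.06) × 0.65 = 0.16497
  sediment-hosted zinc: 0.29 × (1 − 0.85) × 0.35 = 0.015225
Normalizing constant Z = 0.027846 + 0.0301 + 0.16497 + 0.015225 = 0.23814.
P(banded iron formation | evidence) = 0.027846 / 0.23814 ≈ 0.117
P(skarn | evidence) = 0.0301 / 0.23814 ≈ 0.126
P(iron oxide copper-gold | evidence) = 0.16497 / 0.23814 ≈ 0.693
P(sediment-hosted zinc | evidence) = 0.015225 / 0.23814 ≈ 0.064

0.117, 0.126, 0.693, 0.064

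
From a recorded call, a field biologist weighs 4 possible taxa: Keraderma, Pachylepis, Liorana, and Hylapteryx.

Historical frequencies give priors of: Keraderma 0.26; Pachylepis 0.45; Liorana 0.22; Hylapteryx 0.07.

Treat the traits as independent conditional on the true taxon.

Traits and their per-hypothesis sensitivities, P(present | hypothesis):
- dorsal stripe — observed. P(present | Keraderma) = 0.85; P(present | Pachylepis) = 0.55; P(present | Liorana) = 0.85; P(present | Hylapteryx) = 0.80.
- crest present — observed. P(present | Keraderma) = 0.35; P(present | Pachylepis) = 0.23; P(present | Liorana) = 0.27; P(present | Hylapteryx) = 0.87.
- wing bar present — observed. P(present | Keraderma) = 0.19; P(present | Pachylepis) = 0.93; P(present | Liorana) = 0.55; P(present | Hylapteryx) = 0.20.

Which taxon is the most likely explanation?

Pachylepis

Multiply each prior by the joint likelihood of the trait pattern:
  Keraderma: 0.26 × 0.85 × 0.35 × 0.19 = 0.014697
  Pachylepis: 0.45 × 0.55 × 0.23 × 0.93 = 0.05294
  Liorana: 0.22 × 0.85 × 0.27 × 0.55 = 0.02777
  Hylapteryx: 0.07 × 0.80 × 0.87 × 0.20 = 0.009744
The unnormalized weights sum to 0.10515.
P(Keraderma | evidence) ≈ 0.014697 / 0.10515 ≈ 0.140
P(Pachylepis | evidence) ≈ 0.05294 / 0.10515 ≈ 0.503
P(Liorana | evidence) ≈ 0.02777 / 0.10515 ≈ 0.264
P(Hylapteryx | evidence) ≈ 0.009744 / 0.10515 ≈ 0.093
The largest is 0.503, so Pachylepis is most probable.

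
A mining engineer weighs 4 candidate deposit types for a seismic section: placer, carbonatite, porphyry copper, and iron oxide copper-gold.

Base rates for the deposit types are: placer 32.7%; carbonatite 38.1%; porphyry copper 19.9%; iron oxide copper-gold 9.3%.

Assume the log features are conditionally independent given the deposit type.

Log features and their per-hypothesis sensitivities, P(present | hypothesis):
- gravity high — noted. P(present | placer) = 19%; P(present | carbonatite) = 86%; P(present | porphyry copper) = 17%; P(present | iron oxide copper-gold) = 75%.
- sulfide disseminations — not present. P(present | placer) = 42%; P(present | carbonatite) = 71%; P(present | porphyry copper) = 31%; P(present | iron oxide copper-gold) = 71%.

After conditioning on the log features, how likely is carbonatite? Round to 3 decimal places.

0.544

For each hypothesis, the unnormalized posterior weight is prior × product of the log feature likelihoods (using 1 − P(present | H) for each absent log feature):
  placer: 0.327 × 0.19 × (1 − 0.42) = 0.036035
  carbonatite: 0.381 × 0.86 × (1 − 0.71) = 0.095021
  porphyry copper: 0.199 × 0.17 × (1 − 0.31) = 0.023343
  iron oxide copper-gold: 0.093 × 0.75 × (1 − 0.71) = 0.020228
Normalizing constant Z = 0.036035 + 0.095021 + 0.023343 + 0.020228 = 0.17463.
P(carbonatite | evidence) = 0.095021 / 0.17463 ≈ 0.544.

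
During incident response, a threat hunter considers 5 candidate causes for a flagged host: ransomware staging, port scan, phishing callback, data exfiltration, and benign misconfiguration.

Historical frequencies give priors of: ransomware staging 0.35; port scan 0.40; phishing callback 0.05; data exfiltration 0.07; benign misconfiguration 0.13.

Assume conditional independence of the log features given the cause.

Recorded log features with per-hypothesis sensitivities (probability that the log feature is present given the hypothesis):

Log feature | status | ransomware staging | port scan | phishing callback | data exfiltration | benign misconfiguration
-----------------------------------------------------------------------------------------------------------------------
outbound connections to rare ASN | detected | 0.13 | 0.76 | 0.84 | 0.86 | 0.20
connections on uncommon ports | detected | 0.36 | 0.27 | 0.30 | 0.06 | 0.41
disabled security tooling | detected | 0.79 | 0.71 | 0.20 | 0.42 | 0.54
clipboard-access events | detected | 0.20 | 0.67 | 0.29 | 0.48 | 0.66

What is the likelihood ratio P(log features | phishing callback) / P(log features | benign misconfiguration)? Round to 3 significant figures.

0.500

Joint likelihood of the log feature pattern under each hypothesis:
  phishing callback: 0.84 × 0.30 × 0.20 × 0.29 = 0.014616
  benign misconfiguration: 0.20 × 0.41 × 0.54 × 0.66 = 0.029225
Bayes factor = 0.014616 / 0.029225 ≈ 0.500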